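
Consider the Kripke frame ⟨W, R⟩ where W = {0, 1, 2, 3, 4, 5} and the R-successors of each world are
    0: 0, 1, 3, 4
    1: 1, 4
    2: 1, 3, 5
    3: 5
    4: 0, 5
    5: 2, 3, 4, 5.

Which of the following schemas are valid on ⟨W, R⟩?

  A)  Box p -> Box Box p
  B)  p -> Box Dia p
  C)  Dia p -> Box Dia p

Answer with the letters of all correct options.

R is not symmetric: 0 R 1 but not 1 R 0.
R is not transitive: 0 R 3 and 3 R 5 but not 0 R 5.
R is not euclidean: 0 R 1 and 0 R 0 but not 1 R 0.
(A) Box p -> Box Box p (axiom 4) characterises the transitive frames. R is not transitive — not valid.
(B) p -> Box Dia p (axiom B) characterises the symmetric frames. R is not symmetric — not valid.
(C) Dia p -> Box Dia p is axiom 5, which corresponds to the euclidean property. R is not euclidean — not valid.

none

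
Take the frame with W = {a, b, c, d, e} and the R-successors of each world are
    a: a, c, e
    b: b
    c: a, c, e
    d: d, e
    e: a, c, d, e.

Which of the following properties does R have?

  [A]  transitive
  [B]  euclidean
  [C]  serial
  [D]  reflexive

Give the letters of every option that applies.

C, D

(A) not transitive: a R e and e R d but not a R d.
(B) not euclidean: e R a and e R d but not a R d.
(C) serial: every world has an R-successor.
(D) reflexive: each world relates to itself.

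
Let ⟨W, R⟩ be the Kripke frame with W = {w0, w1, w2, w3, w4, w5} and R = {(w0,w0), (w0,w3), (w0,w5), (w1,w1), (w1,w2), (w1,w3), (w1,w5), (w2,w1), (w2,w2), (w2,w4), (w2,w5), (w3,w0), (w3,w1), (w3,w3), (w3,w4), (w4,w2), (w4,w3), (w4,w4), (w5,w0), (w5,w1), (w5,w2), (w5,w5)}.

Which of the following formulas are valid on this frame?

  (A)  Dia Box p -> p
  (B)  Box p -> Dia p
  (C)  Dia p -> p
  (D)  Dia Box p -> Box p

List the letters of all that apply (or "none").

A, B

R is symmetric: every R-edge is matched by its reverse.
R is not euclidean: w0 R w3 and w0 R w5 but not w3 R w5.
R is serial: every world has an R-successor.
R is not a subset of the identity: w0 R w3 with w0 ≠ w3.
(A) Dia Box p -> p (the dual of axiom B) characterises the symmetric frames. R is symmetric — valid.
(B) axiom D: valid iff R is serial. R is serial — valid.
(C) Dia p -> p is valid only on frames where every R-edge is a self-loop. Here R ⊄ identity — not valid.
(D) Dia Box p -> Box p is the dual of axiom 5, which corresponds to the euclidean property. R is not euclidean — not valid.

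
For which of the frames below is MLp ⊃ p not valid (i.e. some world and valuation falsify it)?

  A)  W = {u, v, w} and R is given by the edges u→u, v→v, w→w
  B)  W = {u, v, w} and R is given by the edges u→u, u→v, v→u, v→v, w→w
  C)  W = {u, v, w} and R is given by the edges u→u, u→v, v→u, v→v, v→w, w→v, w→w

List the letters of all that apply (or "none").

none

The schema MLp ⊃ p is the dual of axiom B; it is valid on a frame iff R is symmetric.
(A) R is symmetric (every R-edge is matched by its reverse), so the schema is valid here.
(B) R is symmetric (every R-edge is matched by its reverse), so the schema is valid here.
(C) R is symmetric (every R-edge is matched by its reverse), so the schema is valid here.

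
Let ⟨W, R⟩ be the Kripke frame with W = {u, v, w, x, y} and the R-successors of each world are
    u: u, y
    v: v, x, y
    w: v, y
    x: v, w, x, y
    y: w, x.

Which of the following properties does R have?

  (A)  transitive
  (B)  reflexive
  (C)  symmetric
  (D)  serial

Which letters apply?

(A) not transitive: u R y and y R w but not u R w.
(B) not reflexive: not w R w.
(C) not symmetric: u R y but not y R u.
(D) serial: every world has an R-successor.

D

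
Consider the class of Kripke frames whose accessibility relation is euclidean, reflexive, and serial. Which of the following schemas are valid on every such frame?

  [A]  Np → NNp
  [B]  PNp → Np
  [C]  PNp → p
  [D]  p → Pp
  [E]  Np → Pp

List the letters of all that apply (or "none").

A, B, C, D, E

A relation that is euclidean, reflexive, and serial is also symmetric and transitive.
(A) Np → NNp is axiom 4; it is valid on a frame exactly when R is transitive. Every such R is transitive, so valid.
(B) PNp → Np is the dual of axiom 5, which corresponds to the euclidean property. Every such R is euclidean — valid.
(C) PNp → p is the dual of axiom B; it is valid on a frame exactly when R is symmetric. Every such R is symmetric, so valid.
(D) p → Pp (the dual of axiom T) characterises the reflexive frames. Every such R is reflexive — valid.
(E) Np → Pp (axiom D) characterises the serial frames. Every such R is serial — valid.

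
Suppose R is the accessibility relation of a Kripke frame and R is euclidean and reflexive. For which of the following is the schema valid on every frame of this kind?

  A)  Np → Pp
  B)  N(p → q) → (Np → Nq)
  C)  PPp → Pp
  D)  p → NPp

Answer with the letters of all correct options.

A, B, C, D

A reflexive euclidean relation is also symmetric (from wRw and wRv the euclidean condition gives vRw) and hence transitive; it is an equivalence relation.
(A) Np → Pp is axiom D; it is valid on a frame exactly when R is serial. Every such R is serial, so valid.
(B) this is just K, valid on every normal frame.
(C) PPp → Pp (the dual of axiom 4) characterises the transitive frames. Every such R is transitive — valid.
(D) axiom B: valid iff R is symmetric. Every such R is symmetric — valid.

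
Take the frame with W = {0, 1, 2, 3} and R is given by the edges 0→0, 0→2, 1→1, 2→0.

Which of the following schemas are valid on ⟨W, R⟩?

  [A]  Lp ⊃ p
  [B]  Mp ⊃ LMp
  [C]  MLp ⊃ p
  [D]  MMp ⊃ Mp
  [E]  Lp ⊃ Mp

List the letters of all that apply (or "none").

R is not reflexive: not 2 R 2.
R is symmetric: every R-edge is matched by its reverse.
R is not transitive: 2 R 0 and 0 R 2 but not 2 R 2.
R is not euclidean: 0 R 2 and 0 R 2 but not 2 R 2.
R is not serial: 3 has no R-successor.
(A) Lp ⊃ p is axiom T; it is valid on a frame exactly when R is reflexive. R is not reflexive, so not valid.
(B) Mp ⊃ LMp is axiom 5; it is valid on a frame exactly when R is euclidean. R is not euclidean, so not valid.
(C) MLp ⊃ p is the dual of axiom B, which corresponds to symmetry. R is symmetric — valid.
(D) MMp ⊃ Mp is the dual of axiom 4; it is valid on a frame exactly when R is transitive. R is not transitive, so not valid.
(E) Lp ⊃ Mp (axiom D) characterises the serial frames. R is not serial — not valid.

C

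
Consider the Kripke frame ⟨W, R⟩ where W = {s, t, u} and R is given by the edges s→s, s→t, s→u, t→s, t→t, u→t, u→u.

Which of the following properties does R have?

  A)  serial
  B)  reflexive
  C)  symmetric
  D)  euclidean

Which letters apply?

A, B

(A) serial: every world has an R-successor.
(B) reflexive: each world relates to itself.
(C) not symmetric: s R u but not u R s.
(D) not euclidean: s R t and s R u but not t R u.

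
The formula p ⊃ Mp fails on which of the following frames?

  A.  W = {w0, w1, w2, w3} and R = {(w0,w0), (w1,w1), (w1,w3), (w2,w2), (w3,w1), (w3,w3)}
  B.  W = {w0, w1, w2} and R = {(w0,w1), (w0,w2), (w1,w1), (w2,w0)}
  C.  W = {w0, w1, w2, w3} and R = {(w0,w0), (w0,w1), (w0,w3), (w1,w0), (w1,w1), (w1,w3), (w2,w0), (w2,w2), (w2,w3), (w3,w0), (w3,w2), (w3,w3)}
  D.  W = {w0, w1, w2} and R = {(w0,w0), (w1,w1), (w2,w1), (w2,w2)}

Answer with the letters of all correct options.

The schema p ⊃ Mp is the dual of axiom T; it is valid on a frame iff R is reflexive.
(A) R is reflexive (each world relates to itself), so the schema is valid here.
(B) R is not reflexive (not w0 R w0), so the schema fails here.
(C) R is reflexive (each world relates to itself), so the schema is valid here.
(D) R is reflexive (each world relates to itself), so the schema is valid here.

B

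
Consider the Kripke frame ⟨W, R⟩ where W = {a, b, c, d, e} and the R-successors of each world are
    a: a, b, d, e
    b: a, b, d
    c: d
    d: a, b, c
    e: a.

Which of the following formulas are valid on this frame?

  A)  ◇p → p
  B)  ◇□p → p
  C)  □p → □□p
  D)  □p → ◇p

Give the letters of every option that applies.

B, D

R is symmetric: every R-edge is matched by its reverse.
R is not transitive: a R d and d R c but not a R c.
R is serial: every world has an R-successor.
R is not a subset of the identity: a R b with a ≠ b.
(A) ◇p → p is the converse of T; it holds exactly when R ⊆ identity. Here R ⊄ identity — not valid.
(B) the dual of axiom B: valid iff R is symmetric. R is symmetric — valid.
(C) □p → □□p is axiom 4; it is valid on a frame exactly when R is transitive. R is not transitive, so not valid.
(D) □p → ◇p (axiom D) characterises the serial frames. R is serial — valid.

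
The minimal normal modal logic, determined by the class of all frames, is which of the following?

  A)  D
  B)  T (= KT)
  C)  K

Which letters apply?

C

(A) D is determined by the class of serial frames.
(B) T (= KT) is determined by the class of reflexive frames.
(C) K is determined by exactly this class.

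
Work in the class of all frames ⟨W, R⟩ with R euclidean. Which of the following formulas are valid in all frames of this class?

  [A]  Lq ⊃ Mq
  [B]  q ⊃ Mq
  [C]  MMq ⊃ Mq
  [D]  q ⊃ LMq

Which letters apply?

none

(A) Lq ⊃ Mq (axiom D) characterises the serial frames. Such an R need not be serial — not valid.
(B) q ⊃ Mq (the dual of axiom T) characterises the reflexive frames. Such an R need not be reflexive — not valid.
(C) MMq ⊃ Mq is the dual of axiom 4; it is valid on a frame exactly when R is transitive. Such an R need not be transitive, so not valid.
(D) q ⊃ LMq (axiom B) characterises the symmetric frames. Such an R need not be symmetric — not valid.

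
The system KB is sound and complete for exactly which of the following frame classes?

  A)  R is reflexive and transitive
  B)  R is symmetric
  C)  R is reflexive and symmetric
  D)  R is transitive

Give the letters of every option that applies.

(A) this class determines S4, not KB.
(B) KB is sound and complete for exactly this class.
(C) this class determines B (= KTB), not KB.
(D) this class determines K4, not KB.

B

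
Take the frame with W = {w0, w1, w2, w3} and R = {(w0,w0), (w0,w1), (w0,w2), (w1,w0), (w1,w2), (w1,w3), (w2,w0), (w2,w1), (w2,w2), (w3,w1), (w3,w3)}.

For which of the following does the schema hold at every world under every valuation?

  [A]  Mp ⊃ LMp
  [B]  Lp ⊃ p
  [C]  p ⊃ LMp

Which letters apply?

C

R is not reflexive: not w1 R w1.
R is symmetric: every R-edge is matched by its reverse.
R is not euclidean: w1 R w0 and w1 R w3 but not w0 R w3.
(A) Mp ⊃ LMp (axiom 5) characterises the euclidean frames. R is not euclidean — not valid.
(B) Lp ⊃ p is axiom T, which corresponds to reflexivity. R is not reflexive — not valid.
(C) p ⊃ LMp is axiom B; it is valid on a frame exactly when R is symmetric. R is symmetric, so valid.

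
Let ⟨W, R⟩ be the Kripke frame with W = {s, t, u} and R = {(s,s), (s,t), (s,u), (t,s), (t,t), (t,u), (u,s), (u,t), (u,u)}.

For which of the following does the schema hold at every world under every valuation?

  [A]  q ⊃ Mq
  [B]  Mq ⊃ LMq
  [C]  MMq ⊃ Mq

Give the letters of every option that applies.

A, B, C

R is reflexive: each world relates to itself.
R is transitive: R is closed under composition.
R is euclidean: any two R-successors of the same world are R-related.
(A) q ⊃ Mq is the dual of axiom T, which corresponds to reflexivity. R is reflexive — valid.
(B) Mq ⊃ LMq is axiom 5; it is valid on a frame exactly when R is euclidean. R is euclidean, so valid.
(C) MMq ⊃ Mq is the dual of axiom 4; it is valid on a frame exactly when R is transitive. R is transitive, so valid.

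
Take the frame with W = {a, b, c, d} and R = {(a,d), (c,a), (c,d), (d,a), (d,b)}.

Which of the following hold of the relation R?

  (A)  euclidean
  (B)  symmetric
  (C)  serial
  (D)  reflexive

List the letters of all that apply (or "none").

none

(A) not euclidean: d R a and d R b but not a R b.
(B) not symmetric: c R a but not a R c.
(C) not serial: b has no R-successor.
(D) not reflexive: not a R a.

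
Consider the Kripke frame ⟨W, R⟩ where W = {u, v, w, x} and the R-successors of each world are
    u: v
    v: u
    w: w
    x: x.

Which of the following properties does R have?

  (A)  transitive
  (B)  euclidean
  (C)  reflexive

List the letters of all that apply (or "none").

(A) not transitive: u R v and v R u but not u R u.
(B) not euclidean: u R v and u R v but not v R v.
(C) not reflexive: not u R u.

none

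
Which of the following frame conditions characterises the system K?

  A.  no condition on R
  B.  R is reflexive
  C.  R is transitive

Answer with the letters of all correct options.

A

(A) K is sound and complete for exactly this class.
(B) this class determines T (= KT), not K.
(C) this class determines K4, not K.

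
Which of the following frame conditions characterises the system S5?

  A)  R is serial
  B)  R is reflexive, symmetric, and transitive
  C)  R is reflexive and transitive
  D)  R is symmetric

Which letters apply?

(A) this class determines D, not S5.
(B) S5 is sound and complete for exactly this class.
(C) this class determines S4, not S5.
(D) this class determines KB, not S5.

B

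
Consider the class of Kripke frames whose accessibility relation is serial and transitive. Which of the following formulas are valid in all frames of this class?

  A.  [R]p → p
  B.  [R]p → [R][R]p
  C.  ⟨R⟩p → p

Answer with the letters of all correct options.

B

(A) [R]p → p is axiom T, which corresponds to reflexivity. Such an R need not be reflexive — not valid.
(B) [R]p → [R][R]p is axiom 4; it is valid on a frame exactly when R is transitive. Every such R is transitive, so valid.
(C) ⟨R⟩p → p (the converse of T) corresponds to R being a subset of the identity. Such an R need not be a subset of the identity, so not valid.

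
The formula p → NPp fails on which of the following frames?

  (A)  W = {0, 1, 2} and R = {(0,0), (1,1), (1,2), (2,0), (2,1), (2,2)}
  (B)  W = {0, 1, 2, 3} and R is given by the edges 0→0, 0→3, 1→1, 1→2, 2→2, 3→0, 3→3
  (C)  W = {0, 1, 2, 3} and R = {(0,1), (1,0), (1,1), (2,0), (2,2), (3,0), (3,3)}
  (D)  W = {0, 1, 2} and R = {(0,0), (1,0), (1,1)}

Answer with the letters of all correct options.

The schema p → NPp is axiom B; it is valid on a frame iff R is symmetric.
(A) R is not symmetric (2 R 0 but not 0 R 2), so the schema fails here.
(B) R is not symmetric (1 R 2 but not 2 R 1), so the schema fails here.
(C) R is not symmetric (2 R 0 but not 0 R 2), so the schema fails here.
(D) R is not symmetric (1 R 0 but not 0 R 1), so the schema fails here.

A, B, C, D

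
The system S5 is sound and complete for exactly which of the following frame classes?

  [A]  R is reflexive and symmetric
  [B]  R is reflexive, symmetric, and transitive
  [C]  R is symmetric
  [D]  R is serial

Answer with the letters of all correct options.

B

(A) this class determines B (= KTB), not S5.
(B) S5 is sound and complete for exactly this class.
(C) this class determines KB, not S5.
(D) this class determines D, not S5.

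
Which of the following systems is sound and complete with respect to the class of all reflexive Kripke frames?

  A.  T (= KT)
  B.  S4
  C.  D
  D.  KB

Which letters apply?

A

(A) T (= KT) is determined by exactly this class.
(B) S4 is determined by the class of reflexive and transitive frames.
(C) D is determined by the class of serial frames.
(D) KB is determined by the class of symmetric frames.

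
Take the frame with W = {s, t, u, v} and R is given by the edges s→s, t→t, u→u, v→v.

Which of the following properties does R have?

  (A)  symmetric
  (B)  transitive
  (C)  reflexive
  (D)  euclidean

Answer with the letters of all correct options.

A, B, C, D

(A) symmetric: every R-edge is matched by its reverse.
(B) transitive: R is closed under composition.
(C) reflexive: each world relates to itself.
(D) euclidean: any two R-successors of the same world are R-related.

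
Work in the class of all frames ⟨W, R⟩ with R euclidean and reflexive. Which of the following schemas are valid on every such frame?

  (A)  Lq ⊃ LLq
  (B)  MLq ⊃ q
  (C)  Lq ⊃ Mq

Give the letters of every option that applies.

A, B, C

A reflexive euclidean relation is also symmetric (from wRw and wRv the euclidean condition gives vRw) and hence transitive; it is an equivalence relation.
(A) Lq ⊃ LLq is axiom 4, which corresponds to transitivity. Every such R is transitive — valid.
(B) MLq ⊃ q is the dual of axiom B, which corresponds to symmetry. Every such R is symmetric — valid.
(C) Lq ⊃ Mq (axiom D) characterises the serial frames. Every such R is serial — valid.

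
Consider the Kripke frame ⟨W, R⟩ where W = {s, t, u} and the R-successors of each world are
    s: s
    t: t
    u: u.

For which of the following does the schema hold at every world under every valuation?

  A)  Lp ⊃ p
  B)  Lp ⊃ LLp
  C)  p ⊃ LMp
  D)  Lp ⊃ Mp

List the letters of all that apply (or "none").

R is reflexive: each world relates to itself.
R is symmetric: every R-edge is matched by its reverse.
R is transitive: R is closed under composition.
R is serial: every world has an R-successor.
(A) Lp ⊃ p (axiom T) characterises the reflexive frames. R is reflexive — valid.
(B) Lp ⊃ LLp (axiom 4) characterises the transitive frames. R is transitive — valid.
(C) p ⊃ LMp (axiom B) characterises the symmetric frames. R is symmetric — valid.
(D) Lp ⊃ Mp (axiom D) characterises the serial frames. R is serial — valid.

A, B, C, D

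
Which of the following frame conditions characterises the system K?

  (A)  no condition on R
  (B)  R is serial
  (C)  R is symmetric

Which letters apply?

(A) K is sound and complete for exactly this class.
(B) this class determines D, not K.
(C) this class determines KB, not K.

A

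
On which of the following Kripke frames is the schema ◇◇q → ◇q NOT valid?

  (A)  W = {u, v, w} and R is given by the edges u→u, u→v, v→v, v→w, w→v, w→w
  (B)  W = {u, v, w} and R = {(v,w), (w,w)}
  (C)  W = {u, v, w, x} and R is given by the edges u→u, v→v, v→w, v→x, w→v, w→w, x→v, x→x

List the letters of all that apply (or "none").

The schema ◇◇q → ◇q is the dual of axiom 4; it is valid on a frame iff R is transitive.
(A) R is not transitive (u R v and v R w but not u R w), so the schema fails here.
(B) R is transitive (R is closed under composition), so the schema is valid here.
(C) R is not transitive (w R v and v R x but not w R x), so the schema fails here.

A, C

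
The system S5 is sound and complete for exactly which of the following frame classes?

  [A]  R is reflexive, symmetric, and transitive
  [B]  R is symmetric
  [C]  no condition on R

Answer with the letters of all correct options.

A

(A) S5 is sound and complete for exactly this class.
(B) this class determines KB, not S5.
(C) this class determines K, not S5.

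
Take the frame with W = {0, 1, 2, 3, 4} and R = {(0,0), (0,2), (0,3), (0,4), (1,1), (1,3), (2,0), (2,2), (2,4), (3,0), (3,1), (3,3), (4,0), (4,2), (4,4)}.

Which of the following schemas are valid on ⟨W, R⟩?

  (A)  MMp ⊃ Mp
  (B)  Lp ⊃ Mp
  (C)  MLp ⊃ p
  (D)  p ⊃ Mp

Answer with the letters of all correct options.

B, C, D

R is reflexive: each world relates to itself.
R is symmetric: every R-edge is matched by its reverse.
R is not transitive: 0 R 3 and 3 R 1 but not 0 R 1.
R is serial: every world has an R-successor.
(A) MMp ⊃ Mp is the dual of axiom 4, which corresponds to transitivity. R is not transitive — not valid.
(B) Lp ⊃ Mp (axiom D) characterises the serial frames. R is serial — valid.
(C) MLp ⊃ p is the dual of axiom B; it is valid on a frame exactly when R is symmetric. R is symmetric, so valid.
(D) p ⊃ Mp (the dual of axiom T) characterises the reflexive frames. R is reflexive — valid.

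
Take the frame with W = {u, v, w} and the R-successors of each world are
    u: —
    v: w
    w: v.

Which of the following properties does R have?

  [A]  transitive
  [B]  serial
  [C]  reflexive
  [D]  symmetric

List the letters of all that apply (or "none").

(A) not transitive: v R w and w R v but not v R v.
(B) not serial: u has no R-successor.
(C) not reflexive: not u R u.
(D) symmetric: every R-edge is matched by its reverse.

D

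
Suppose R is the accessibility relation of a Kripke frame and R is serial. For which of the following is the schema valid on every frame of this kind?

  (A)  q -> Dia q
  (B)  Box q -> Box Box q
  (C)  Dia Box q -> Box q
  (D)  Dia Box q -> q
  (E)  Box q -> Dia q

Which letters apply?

E

(A) the dual of axiom T: valid iff R is reflexive. Such an R need not be reflexive — not valid.
(B) Box q -> Box Box q is axiom 4; it is valid on a frame exactly when R is transitive. Such an R need not be transitive, so not valid.
(C) Dia Box q -> Box q (the dual of axiom 5) characterises the euclidean frames. Such an R need not be euclidean — not valid.
(D) Dia Box q -> q is the dual of axiom B; it is valid on a frame exactly when R is symmetric. Such an R need not be symmetric, so not valid.
(E) Box q -> Dia q is axiom D, which corresponds to seriality. Every such R is serial — valid.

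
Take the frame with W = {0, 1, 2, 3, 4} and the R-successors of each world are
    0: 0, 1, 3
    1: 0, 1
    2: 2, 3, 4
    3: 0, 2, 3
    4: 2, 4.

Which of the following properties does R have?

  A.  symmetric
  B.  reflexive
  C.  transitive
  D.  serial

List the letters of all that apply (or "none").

(A) symmetric: every R-edge is matched by its reverse.
(B) reflexive: each world relates to itself.
(C) not transitive: 0 R 3 and 3 R 2 but not 0 R 2.
(D) serial: every world has an R-successor.

A, B, D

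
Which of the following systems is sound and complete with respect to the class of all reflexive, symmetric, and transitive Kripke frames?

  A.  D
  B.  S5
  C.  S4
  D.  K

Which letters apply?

(A) D is determined by the class of serial frames.
(B) S5 is determined by exactly this class.
(C) S4 is determined by the class of reflexive and transitive frames.
(D) K is determined by the class of arbitrary frames.

B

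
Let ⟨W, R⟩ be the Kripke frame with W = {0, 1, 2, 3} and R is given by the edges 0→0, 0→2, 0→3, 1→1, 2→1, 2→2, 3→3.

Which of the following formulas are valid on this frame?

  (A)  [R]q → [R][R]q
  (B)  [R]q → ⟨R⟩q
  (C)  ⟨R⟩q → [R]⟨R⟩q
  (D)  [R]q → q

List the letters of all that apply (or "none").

B, D

R is reflexive: each world relates to itself.
R is not transitive: 0 R 2 and 2 R 1 but not 0 R 1.
R is not euclidean: 0 R 2 and 0 R 0 but not 2 R 0.
R is serial: every world has an R-successor.
(A) [R]q → [R][R]q (axiom 4) characterises the transitive frames. R is not transitive — not valid.
(B) [R]q → ⟨R⟩q is axiom D, which corresponds to seriality. R is serial — valid.
(C) ⟨R⟩q → [R]⟨R⟩q (axiom 5) characterises the euclidean frames. R is not euclidean — not valid.
(D) [R]q → q is axiom T; it is valid on a frame exactly when R is reflexive. R is reflexive, so valid.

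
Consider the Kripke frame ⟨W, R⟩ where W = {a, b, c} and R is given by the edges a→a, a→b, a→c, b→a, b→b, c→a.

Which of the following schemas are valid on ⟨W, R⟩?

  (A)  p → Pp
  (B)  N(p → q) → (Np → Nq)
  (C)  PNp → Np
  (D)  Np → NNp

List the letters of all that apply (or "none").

B

R is not reflexive: not c R c.
R is not transitive: b R a and a R c but not b R c.
R is not euclidean: a R b and a R c but not b R c.
(A) p → Pp is the dual of axiom T; it is valid on a frame exactly when R is reflexive. R is not reflexive, so not valid.
(B) N(p → q) → (Np → Nq) is the K axiom; it holds on all frames — valid.
(C) the dual of axiom 5: valid iff R is euclidean. R is not euclidean — not valid.
(D) Np → NNp is axiom 4; it is valid on a frame exactly when R is transitive. R is not transitive, so not valid.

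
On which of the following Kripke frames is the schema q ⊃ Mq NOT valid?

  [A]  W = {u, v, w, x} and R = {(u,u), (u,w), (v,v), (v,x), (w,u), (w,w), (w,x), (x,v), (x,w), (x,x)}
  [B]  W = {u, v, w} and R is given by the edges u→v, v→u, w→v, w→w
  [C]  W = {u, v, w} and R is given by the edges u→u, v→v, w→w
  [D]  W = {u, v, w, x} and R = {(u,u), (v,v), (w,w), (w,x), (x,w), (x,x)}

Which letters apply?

B

The schema q ⊃ Mq is the dual of axiom T; it is valid on a frame iff R is reflexive.
(A) R is reflexive (each world relates to itself), so the schema is valid here.
(B) R is not reflexive (not u R u), so the schema fails here.
(C) R is reflexive (each world relates to itself), so the schema is valid here.
(D) R is reflexive (each world relates to itself), so the schema is valid here.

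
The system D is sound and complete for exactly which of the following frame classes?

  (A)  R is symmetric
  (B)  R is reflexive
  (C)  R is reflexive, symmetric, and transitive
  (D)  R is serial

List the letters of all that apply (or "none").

(A) this class determines KB, not D.
(B) this class determines T (= KT), not D.
(C) this class determines S5, not D.
(D) D is sound and complete for exactly this class.

D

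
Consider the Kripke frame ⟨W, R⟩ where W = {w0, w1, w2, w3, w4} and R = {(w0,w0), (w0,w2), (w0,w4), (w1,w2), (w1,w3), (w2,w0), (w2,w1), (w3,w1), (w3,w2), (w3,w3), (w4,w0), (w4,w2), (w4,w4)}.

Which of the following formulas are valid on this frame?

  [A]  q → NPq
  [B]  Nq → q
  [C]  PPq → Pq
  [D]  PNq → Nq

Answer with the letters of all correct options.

none

R is not reflexive: not w1 R w1.
R is not symmetric: w3 R w2 but not w2 R w3.
R is not transitive: w0 R w2 and w2 R w1 but not w0 R w1.
R is not euclidean: w0 R w2 and w0 R w4 but not w2 R w4.
(A) axiom B: valid iff R is symmetric. R is not symmetric — not valid.
(B) Nq → q (axiom T) characterises the reflexive frames. R is not reflexive — not valid.
(C) PPq → Pq (the dual of axiom 4) characterises the transitive frames. R is not transitive — not valid.
(D) PNq → Nq is the dual of axiom 5, which corresponds to the euclidean property. R is not euclidean — not valid.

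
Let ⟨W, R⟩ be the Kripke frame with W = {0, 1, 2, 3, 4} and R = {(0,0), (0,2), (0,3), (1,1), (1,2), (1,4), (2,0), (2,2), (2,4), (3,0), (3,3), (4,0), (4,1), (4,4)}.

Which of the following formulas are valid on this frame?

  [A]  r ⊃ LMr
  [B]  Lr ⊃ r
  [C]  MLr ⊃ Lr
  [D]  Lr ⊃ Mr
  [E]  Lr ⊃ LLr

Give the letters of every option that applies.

R is reflexive: each world relates to itself.
R is not symmetric: 1 R 2 but not 2 R 1.
R is not transitive: 0 R 2 and 2 R 4 but not 0 R 4.
R is not euclidean: 0 R 2 and 0 R 3 but not 2 R 3.
R is serial: every world has an R-successor.
(A) axiom B: valid iff R is symmetric. R is not symmetric — not valid.
(B) Lr ⊃ r (axiom T) characterises the reflexive frames. R is reflexive — valid.
(C) MLr ⊃ Lr (the dual of axiom 5) characterises the euclidean frames. R is not euclidean — not valid.
(D) Lr ⊃ Mr (axiom D) characterises the serial frames. R is serial — valid.
(E) Lr ⊃ LLr is axiom 4; it is valid on a frame exactly when R is transitive. R is not transitive, so not valid.

B, D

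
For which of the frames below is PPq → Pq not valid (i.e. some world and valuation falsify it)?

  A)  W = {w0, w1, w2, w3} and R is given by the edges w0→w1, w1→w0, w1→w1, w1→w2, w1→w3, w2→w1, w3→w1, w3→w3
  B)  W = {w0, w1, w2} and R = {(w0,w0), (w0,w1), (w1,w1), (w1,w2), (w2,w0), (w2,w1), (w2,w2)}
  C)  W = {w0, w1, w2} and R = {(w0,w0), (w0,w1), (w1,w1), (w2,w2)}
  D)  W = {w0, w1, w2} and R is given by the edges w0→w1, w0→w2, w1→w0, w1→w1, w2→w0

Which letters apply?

A, B, D

The schema PPq → Pq is the dual of axiom 4; it is valid on a frame iff R is transitive.
(A) R is not transitive (w0 R w1 and w1 R w0 but not w0 R w0), so the schema fails here.
(B) R is not transitive (w0 R w1 and w1 R w2 but not w0 R w2), so the schema fails here.
(C) R is transitive (R is closed under composition), so the schema is valid here.
(D) R is not transitive (w0 R w1 and w1 R w0 but not w0 R w0), so the schema fails here.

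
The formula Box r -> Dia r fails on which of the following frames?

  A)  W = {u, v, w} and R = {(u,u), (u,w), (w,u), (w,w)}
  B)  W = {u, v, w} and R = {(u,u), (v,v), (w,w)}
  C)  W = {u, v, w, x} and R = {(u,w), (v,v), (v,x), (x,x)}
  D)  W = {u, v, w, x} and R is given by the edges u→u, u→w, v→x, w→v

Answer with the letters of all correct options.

A, C, D

The schema Box r -> Dia r is axiom D; it is valid on a frame iff R is serial.
(A) R is not serial (v has no R-successor), so the schema fails here.
(B) R is serial (every world has an R-successor), so the schema is valid here.
(C) R is not serial (w has no R-successor), so the schema fails here.
(D) R is not serial (x has no R-successor), so the schema fails here.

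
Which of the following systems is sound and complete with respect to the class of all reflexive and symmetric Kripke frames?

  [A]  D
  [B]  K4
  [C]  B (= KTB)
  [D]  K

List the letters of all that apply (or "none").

(A) D is determined by the class of serial frames.
(B) K4 is determined by the class of transitive frames.
(C) B (= KTB) is determined by exactly this class.
(D) K is determined by the class of arbitrary frames.

C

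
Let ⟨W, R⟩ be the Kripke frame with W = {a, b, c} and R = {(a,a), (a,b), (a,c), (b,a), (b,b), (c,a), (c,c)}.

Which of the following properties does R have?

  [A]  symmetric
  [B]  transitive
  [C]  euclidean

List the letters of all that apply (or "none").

(A) symmetric: every R-edge is matched by its reverse.
(B) not transitive: b R a and a R c but not b R c.
(C) not euclidean: a R b and a R c but not b R c.

A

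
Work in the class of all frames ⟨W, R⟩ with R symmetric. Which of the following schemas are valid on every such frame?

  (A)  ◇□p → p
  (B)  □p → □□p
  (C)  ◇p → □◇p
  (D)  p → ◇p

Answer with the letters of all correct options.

A

(A) the dual of axiom B: valid iff R is symmetric. Every such R is symmetric — valid.
(B) □p → □□p is axiom 4, which corresponds to transitivity. Such an R need not be transitive — not valid.
(C) ◇p → □◇p is axiom 5, which corresponds to the euclidean property. Such an R need not be euclidean — not valid.
(D) p → ◇p is the dual of axiom T, which corresponds to reflexivity. Such an R need not be reflexive — not valid.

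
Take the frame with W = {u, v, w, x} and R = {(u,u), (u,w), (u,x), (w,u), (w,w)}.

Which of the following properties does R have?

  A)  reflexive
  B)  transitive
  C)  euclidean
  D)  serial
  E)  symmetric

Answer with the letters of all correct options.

(A) not reflexive: not v R v.
(B) not transitive: w R u and u R x but not w R x.
(C) not euclidean: u R w and u R x but not w R x.
(D) not serial: v has no R-successor.
(E) not symmetric: u R x but not x R u.

none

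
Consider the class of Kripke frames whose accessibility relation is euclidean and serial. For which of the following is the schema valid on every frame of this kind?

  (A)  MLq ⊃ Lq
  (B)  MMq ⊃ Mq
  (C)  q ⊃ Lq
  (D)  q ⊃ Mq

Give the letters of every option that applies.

A

(A) MLq ⊃ Lq (the dual of axiom 5) characterises the euclidean frames. Every such R is euclidean — valid.
(B) MMq ⊃ Mq (the dual of axiom 4) characterises the transitive frames. Such an R need not be transitive — not valid.
(C) q ⊃ Lq is valid only on frames where every R-edge is a self-loop. Such an R need not be a subset of the identity — not valid.
(D) q ⊃ Mq is the dual of axiom T, which corresponds to reflexivity. Such an R need not be reflexive — not valid.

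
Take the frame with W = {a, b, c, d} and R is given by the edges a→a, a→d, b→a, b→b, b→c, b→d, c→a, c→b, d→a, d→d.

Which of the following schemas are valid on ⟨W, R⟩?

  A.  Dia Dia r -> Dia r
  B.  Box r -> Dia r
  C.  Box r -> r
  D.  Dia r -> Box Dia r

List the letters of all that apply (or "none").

R is not reflexive: not c R c.
R is not transitive: c R a and a R d but not c R d.
R is not euclidean: b R a and b R b but not a R b.
R is serial: every world has an R-successor.
(A) Dia Dia r -> Dia r is the dual of axiom 4; it is valid on a frame exactly when R is transitive. R is not transitive, so not valid.
(B) Box r -> Dia r is axiom D; it is valid on a frame exactly when R is serial. R is serial, so valid.
(C) Box r -> r is axiom T, which corresponds to reflexivity. R is not reflexive — not valid.
(D) Dia r -> Box Dia r (axiom 5) characterises the euclidean frames. R is not euclidean — not valid.

B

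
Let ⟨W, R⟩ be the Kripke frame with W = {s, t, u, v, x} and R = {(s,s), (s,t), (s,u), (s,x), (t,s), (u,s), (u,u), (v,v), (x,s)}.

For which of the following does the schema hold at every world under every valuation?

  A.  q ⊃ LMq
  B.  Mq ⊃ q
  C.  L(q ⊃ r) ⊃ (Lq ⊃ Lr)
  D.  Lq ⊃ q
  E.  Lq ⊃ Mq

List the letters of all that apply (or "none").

A, C, E

R is not reflexive: not t R t.
R is symmetric: every R-edge is matched by its reverse.
R is serial: every world has an R-successor.
R is not a subset of the identity: s R t with s ≠ t.
(A) q ⊃ LMq is axiom B, which corresponds to symmetry. R is symmetric — valid.
(B) Mq ⊃ q (the converse of T) corresponds to R being a subset of the identity. Here R ⊄ identity, so not valid.
(C) L(q ⊃ r) ⊃ (Lq ⊃ Lr) is axiom K, valid on every Kripke frame — valid.
(D) axiom T: valid iff R is reflexive. R is not reflexive — not valid.
(E) Lq ⊃ Mq (axiom D) characterises the serial frames. R is serial — valid.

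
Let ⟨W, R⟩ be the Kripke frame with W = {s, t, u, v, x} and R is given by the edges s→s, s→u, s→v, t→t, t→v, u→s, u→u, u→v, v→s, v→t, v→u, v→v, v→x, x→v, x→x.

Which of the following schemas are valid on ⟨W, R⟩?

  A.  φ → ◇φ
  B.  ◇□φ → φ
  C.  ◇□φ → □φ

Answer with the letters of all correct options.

A, B

R is reflexive: each world relates to itself.
R is symmetric: every R-edge is matched by its reverse.
R is not euclidean: v R s and v R t but not s R t.
(A) φ → ◇φ is the dual of axiom T; it is valid on a frame exactly when R is reflexive. R is reflexive, so valid.
(B) ◇□φ → φ (the dual of axiom B) characterises the symmetric frames. R is symmetric — valid.
(C) ◇□φ → □φ is the dual of axiom 5, which corresponds to the euclidean property. R is not euclidean — not valid.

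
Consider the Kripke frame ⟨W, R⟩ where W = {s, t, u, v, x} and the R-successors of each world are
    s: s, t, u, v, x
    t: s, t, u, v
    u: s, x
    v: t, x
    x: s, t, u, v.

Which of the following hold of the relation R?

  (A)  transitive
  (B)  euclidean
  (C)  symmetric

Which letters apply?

none

(A) not transitive: t R s and s R x but not t R x.
(B) not euclidean: s R t and s R x but not t R x.
(C) not symmetric: s R v but not v R s.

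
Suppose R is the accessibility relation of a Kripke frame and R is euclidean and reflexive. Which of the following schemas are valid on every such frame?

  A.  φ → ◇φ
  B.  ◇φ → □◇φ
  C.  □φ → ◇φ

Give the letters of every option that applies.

A reflexive euclidean relation is also symmetric (from wRw and wRv the euclidean condition gives vRw) and hence transitive; it is an equivalence relation.
(A) the dual of axiom T: valid iff R is reflexive. Every such R is reflexive — valid.
(B) ◇φ → □◇φ (axiom 5) characterises the euclidean frames. Every such R is euclidean — valid.
(C) □φ → ◇φ is axiom D, which corresponds to seriality. Every such R is serial — valid.

A, B, C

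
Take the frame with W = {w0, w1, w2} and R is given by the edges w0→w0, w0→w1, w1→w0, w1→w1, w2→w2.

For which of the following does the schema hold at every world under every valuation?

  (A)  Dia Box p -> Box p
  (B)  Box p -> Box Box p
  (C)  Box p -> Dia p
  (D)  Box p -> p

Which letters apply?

A, B, C, D

R is reflexive: each world relates to itself.
R is transitive: R is closed under composition.
R is euclidean: any two R-successors of the same world are R-related.
R is serial: every world has an R-successor.
(A) Dia Box p -> Box p is the dual of axiom 5, which corresponds to the euclidean property. R is euclidean — valid.
(B) axiom 4: valid iff R is transitive. R is transitive — valid.
(C) Box p -> Dia p is axiom D, which corresponds to seriality. R is serial — valid.
(D) Box p -> p is axiom T; it is valid on a frame exactly when R is reflexive. R is reflexive, so valid.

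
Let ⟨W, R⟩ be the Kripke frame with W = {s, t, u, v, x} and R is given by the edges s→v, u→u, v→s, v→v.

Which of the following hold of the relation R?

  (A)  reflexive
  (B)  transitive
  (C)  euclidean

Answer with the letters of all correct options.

none

(A) not reflexive: not s R s.
(B) not transitive: s R v and v R s but not s R s.
(C) not euclidean: v R s and v R s but not s R s.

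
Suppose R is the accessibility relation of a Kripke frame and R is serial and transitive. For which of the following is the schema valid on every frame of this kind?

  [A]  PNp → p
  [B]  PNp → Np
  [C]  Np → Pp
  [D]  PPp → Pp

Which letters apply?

(A) the dual of axiom B: valid iff R is symmetric. Such an R need not be symmetric — not valid.
(B) PNp → Np (the dual of axiom 5) characterises the euclidean frames. Such an R need not be euclidean — not valid.
(C) Np → Pp (axiom D) characterises the serial frames. Every such R is serial — valid.
(D) PPp → Pp is the dual of axiom 4; it is valid on a frame exactly when R is transitive. Every such R is transitive, so valid.

C, D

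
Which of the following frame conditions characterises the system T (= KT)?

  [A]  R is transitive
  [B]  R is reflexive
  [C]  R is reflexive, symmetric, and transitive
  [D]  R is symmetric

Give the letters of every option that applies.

(A) this class determines K4, not T (= KT).
(B) T (= KT) is sound and complete for exactly this class.
(C) this class determines S5, not T (= KT).
(D) this class determines KB, not T (= KT).

B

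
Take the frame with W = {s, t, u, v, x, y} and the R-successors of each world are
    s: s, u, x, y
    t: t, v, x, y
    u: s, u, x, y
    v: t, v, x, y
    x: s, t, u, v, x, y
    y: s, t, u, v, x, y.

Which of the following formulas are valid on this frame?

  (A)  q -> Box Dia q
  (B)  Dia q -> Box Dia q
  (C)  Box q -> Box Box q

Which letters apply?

A

R is symmetric: every R-edge is matched by its reverse.
R is not transitive: s R x and x R t but not s R t.
R is not euclidean: x R s and x R t but not s R t.
(A) q -> Box Dia q is axiom B, which corresponds to symmetry. R is symmetric — valid.
(B) axiom 5: valid iff R is euclidean. R is not euclidean — not valid.
(C) Box q -> Box Box q is axiom 4; it is valid on a frame exactly when R is transitive. R is not transitive, so not valid.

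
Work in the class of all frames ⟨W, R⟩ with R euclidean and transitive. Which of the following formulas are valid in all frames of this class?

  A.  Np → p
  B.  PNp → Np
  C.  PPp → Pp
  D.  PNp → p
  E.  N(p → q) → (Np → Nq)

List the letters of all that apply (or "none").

(A) Np → p is axiom T, which corresponds to reflexivity. Such an R need not be reflexive — not valid.
(B) PNp → Np is the dual of axiom 5, which corresponds to the euclidean property. Every such R is euclidean — valid.
(C) PPp → Pp (the dual of axiom 4) characterises the transitive frames. Every such R is transitive — valid.
(D) PNp → p is the dual of axiom B; it is valid on a frame exactly when R is symmetric. Such an R need not be symmetric, so not valid.
(E) this is just K, valid on every normal frame.

B, C, E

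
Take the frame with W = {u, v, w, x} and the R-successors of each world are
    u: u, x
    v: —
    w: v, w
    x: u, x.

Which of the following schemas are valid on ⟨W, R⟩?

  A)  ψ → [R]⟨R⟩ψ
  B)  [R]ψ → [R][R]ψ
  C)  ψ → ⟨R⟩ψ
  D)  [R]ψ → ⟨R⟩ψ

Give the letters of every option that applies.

R is not reflexive: not v R v.
R is not symmetric: w R v but not v R w.
R is transitive: R is closed under composition.
R is not serial: v has no R-successor.
(A) ψ → [R]⟨R⟩ψ (axiom B) characterises the symmetric frames. R is not symmetric — not valid.
(B) axiom 4: valid iff R is transitive. R is transitive — valid.
(C) ψ → ⟨R⟩ψ is the dual of axiom T, which corresponds to reflexivity. R is not reflexive — not valid.
(D) [R]ψ → ⟨R⟩ψ is axiom D; it is valid on a frame exactly when R is serial. R is not serial, so not valid.

B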